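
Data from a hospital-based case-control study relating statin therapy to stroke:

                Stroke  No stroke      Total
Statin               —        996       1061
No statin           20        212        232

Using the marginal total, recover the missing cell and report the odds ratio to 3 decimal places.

The missing cell is in the exposed row: 1061 − 996 = 65.
So a = 65, b = 996, c = 20, d = 212.
OR = (a·d)/(b·c) = (65 × 212) / (996 × 20) = 13780 / 19920 = 0.69177

0.692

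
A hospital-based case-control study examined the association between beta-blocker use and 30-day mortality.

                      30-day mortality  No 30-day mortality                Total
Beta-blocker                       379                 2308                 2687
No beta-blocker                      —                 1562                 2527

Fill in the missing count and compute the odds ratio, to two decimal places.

The missing cell is in the unexposed row: 2527 − 1562 = 965.
So a = 379, b = 2308, c = 965, d = 1562.
OR = (a·d)/(b·c) = (379 × 1562) / (2308 × 965) = 591998 / 2227220 = 0.26580

0.27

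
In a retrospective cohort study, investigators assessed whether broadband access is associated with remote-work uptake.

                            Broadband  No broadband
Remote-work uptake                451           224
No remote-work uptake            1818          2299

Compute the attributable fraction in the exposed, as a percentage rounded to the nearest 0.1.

55.3

Reading the table with exposure as columns: a = 451 (Broadband, case), b = 1818 (Broadband, non-case), c = 224 (No broadband, case), d = 2299.
Risk in exposed = 451/2269 = 0.19877; risk in unexposed = 224/2523 = 0.08878.
RR = 0.19877/0.08878 = 2.23878
AR% = (RR − 1)/RR × 100 = (2.23878 − 1)/2.23878 × 100 = 55.3328%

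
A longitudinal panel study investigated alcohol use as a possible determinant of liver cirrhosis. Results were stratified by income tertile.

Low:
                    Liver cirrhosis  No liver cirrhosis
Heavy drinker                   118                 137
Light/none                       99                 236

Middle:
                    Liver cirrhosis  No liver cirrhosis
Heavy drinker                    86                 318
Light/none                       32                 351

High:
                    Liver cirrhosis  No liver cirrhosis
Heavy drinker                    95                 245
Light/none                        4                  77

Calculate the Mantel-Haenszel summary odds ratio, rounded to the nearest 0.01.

OR_MH = Σ(aᵢdᵢ/nᵢ) / Σ(bᵢcᵢ/nᵢ), where nᵢ is the stratum total.
Stratum 1 (Low): n = 590; a·d/n = 118·236/590 = 47.2000; b·c/n = 137·99/590 = 22.9881
Stratum 2 (Middle): n = 787; a·d/n = 86·351/787 = 38.3558; b·c/n = 318·32/787 = 12.9301
Stratum 3 (High): n = 421; a·d/n = 95·77/421 = 17.3753; b·c/n = 245·4/421 = 2.3278
OR_MH = (47.2000 + 38.3558 + 17.3753) / (22.9881 + 12.9301 + 2.3278) = 102.9311 / 38.2460 = 2.69129

2.69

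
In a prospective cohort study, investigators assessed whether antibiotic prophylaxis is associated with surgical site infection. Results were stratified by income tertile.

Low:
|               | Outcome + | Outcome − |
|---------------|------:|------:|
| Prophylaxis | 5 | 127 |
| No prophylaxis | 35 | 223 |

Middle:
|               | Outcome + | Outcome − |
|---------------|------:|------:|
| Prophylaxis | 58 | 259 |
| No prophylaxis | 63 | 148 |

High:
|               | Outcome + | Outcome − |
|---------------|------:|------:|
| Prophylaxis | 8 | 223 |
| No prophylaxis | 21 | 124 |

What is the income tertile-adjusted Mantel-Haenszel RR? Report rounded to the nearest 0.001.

0.473

RR_MH = Σ(aᵢ·n₀ᵢ/nᵢ) / Σ(cᵢ·n₁ᵢ/nᵢ), with n₁ᵢ = aᵢ+bᵢ (exposed), n₀ᵢ = cᵢ+dᵢ (unexposed), nᵢ = n₁ᵢ+n₀ᵢ.
Stratum 1 (Low): n₁ = 132, n₀ = 258, n = 390; a·n₀/n = 5·258/390 = 3.3077; c·n₁/n = 35·132/390 = 11.8462
Stratum 2 (Middle): n₁ = 317, n₀ = 211, n = 528; a·n₀/n = 58·211/528 = 23.1780; c·n₁/n = 63·317/528 = 37.8239
Stratum 3 (High): n₁ = 231, n₀ = 145, n = 376; a·n₀/n = 8·145/376 = 3.0851; c·n₁/n = 21·231/376 = 12.9016
RR_MH = (3.3077 + 23.1780 + 3.0851) / (11.8462 + 37.8239 + 12.9016) = 29.5708 / 62.5716 = 0.47259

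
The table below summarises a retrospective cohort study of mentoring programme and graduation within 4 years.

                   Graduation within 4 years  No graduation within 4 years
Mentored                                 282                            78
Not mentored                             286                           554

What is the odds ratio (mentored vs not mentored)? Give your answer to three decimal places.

7.003

Cells: a = 282, b = 78, c = 286, d = 554.
OR = (a·d)/(b·c) = (282 × 554) / (78 × 286) = 156228 / 22308 = 7.00323
The odds of graduation within 4 years are about 7.00 times as high in the mentored group.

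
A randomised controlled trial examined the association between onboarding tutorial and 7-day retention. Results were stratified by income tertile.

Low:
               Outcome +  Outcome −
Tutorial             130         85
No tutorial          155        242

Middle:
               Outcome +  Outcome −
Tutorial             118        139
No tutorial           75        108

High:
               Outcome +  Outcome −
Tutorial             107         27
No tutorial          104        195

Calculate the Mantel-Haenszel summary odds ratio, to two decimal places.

OR_MH = Σ(aᵢdᵢ/nᵢ) / Σ(bᵢcᵢ/nᵢ), where nᵢ is the stratum total.
Stratum 1 (Low): n = 612; a·d/n = 130·242/612 = 51.4052; b·c/n = 85·155/612 = 21.5278
Stratum 2 (Middle): n = 440; a·d/n = 118·108/440 = 28.9636; b·c/n = 139·75/440 = 23.6932
Stratum 3 (High): n = 433; a·d/n = 107·195/433 = 48.1871; b·c/n = 27·104/433 = 6.4850
OR_MH = (51.4052 + 28.9636 + 48.1871) / (21.5278 + 23.6932 + 6.4850) = 128.5559 / 51.7059 = 2.48629

2.49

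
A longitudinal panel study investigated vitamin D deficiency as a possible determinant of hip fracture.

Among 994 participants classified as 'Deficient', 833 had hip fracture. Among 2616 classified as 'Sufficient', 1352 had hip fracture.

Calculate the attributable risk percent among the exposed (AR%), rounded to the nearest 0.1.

38.3

From the description: a = 833, b = 161, c = 1352, d = 1264.
Risk in exposed = 833/994 = 0.83803; risk in unexposed = 1352/2616 = 0.51682.
RR = 0.83803/0.51682 = 1.62151
AR% = (RR − 1)/RR × 100 = (1.62151 − 1)/1.62151 × 100 = 38.3291%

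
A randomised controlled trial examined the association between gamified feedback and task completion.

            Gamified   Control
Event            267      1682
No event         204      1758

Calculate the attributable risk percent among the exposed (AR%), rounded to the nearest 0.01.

13.75

Reading the table with exposure as columns: a = 267 (Gamified, case), b = 204 (Gamified, non-case), c = 1682 (Control, case), d = 1758.
Risk in exposed = 267/471 = 0.56688; risk in unexposed = 1682/3440 = 0.48895.
RR = 0.56688/0.48895 = 1.15937
AR% = (RR − 1)/RR × 100 = (1.15937 − 1)/1.15937 × 100 = 13.7464%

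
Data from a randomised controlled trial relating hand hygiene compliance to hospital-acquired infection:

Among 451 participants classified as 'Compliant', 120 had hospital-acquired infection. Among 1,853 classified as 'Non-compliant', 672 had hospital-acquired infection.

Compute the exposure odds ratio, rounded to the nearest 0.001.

From the description: a = 120, b = 331, c = 672, d = 1181.
OR = (a·d)/(b·c) = (120 × 1181) / (331 × 672) = 141720 / 222432 = 0.63714
Exposure is associated with lower odds of hospital-acquired infection (OR = 0.64 < 1).

0.637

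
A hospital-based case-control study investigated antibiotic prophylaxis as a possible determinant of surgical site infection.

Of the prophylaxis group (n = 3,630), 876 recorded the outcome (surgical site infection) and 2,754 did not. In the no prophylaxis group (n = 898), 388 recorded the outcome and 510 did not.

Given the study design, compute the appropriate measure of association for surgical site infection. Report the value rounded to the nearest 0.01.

0.42

From the description: a = 876, b = 2754, c = 388, d = 510.
This is a hospital-based case-control study: participants were sampled on outcome status, so risks in the source population cannot be estimated directly — relative risk is not valid here. The odds ratio is the appropriate measure.
OR = (a·d)/(b·c) = (876 × 510) / (2754 × 388) = 446760 / 1068552 = 0.41810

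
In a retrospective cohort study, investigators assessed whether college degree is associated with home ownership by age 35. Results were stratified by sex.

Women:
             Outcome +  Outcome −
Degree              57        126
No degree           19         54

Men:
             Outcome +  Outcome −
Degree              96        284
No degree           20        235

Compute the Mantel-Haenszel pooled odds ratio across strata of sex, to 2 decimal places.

2.60

OR_MH = Σ(aᵢdᵢ/nᵢ) / Σ(bᵢcᵢ/nᵢ), where nᵢ is the stratum total.
Stratum 1 (Women): n = 256; a·d/n = 57·54/256 = 12.0234; b·c/n = 126·19/256 = 9.3516
Stratum 2 (Men): n = 635; a·d/n = 96·235/635 = 35.5276; b·c/n = 284·20/635 = 8.9449
OR_MH = (12.0234 + 35.5276) / (9.3516 + 8.9449) = 47.5510 / 18.2964 = 2.59892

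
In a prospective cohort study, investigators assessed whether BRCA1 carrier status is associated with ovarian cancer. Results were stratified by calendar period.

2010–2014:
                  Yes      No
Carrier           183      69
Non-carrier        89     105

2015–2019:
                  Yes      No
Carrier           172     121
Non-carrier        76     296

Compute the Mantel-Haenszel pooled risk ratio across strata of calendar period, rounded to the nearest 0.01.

2.10

RR_MH = Σ(aᵢ·n₀ᵢ/nᵢ) / Σ(cᵢ·n₁ᵢ/nᵢ), with n₁ᵢ = aᵢ+bᵢ (exposed), n₀ᵢ = cᵢ+dᵢ (unexposed), nᵢ = n₁ᵢ+n₀ᵢ.
Stratum 1 (2010–2014): n₁ = 252, n₀ = 194, n = 446; a·n₀/n = 183·194/446 = 79.6009; c·n₁/n = 89·252/446 = 50.2870
Stratum 2 (2015–2019): n₁ = 293, n₀ = 372, n = 665; a·n₀/n = 172·372/665 = 96.2165; c·n₁/n = 76·293/665 = 33.4857
RR_MH = (79.6009 + 96.2165) / (50.2870 + 33.4857) = 175.8174 / 83.7727 = 2.09874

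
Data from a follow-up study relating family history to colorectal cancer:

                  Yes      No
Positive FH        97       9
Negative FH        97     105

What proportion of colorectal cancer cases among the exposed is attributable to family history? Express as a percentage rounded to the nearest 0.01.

Cells: a = 97, b = 9, c = 97, d = 105.
Risk in exposed = 97/106 = 0.91509; risk in unexposed = 97/202 = 0.48020.
RR = 0.91509/0.48020 = 1.90566
AR% = (RR − 1)/RR × 100 = (1.90566 − 1)/1.90566 × 100 = 47.5248%

47.52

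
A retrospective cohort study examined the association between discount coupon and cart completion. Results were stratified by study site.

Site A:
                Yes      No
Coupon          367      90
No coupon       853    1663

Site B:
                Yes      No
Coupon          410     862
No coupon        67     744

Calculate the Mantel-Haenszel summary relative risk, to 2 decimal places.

RR_MH = Σ(aᵢ·n₀ᵢ/nᵢ) / Σ(cᵢ·n₁ᵢ/nᵢ), with n₁ᵢ = aᵢ+bᵢ (exposed), n₀ᵢ = cᵢ+dᵢ (unexposed), nᵢ = n₁ᵢ+n₀ᵢ.
Stratum 1 (Site A): n₁ = 457, n₀ = 2516, n = 2973; a·n₀/n = 367·2516/2973 = 310.5859; c·n₁/n = 853·457/2973 = 131.1204
Stratum 2 (Site B): n₁ = 1272, n₀ = 811, n = 2083; a·n₀/n = 410·811/2083 = 159.6303; c·n₁/n = 67·1272/2083 = 40.9141
RR_MH = (310.5859 + 159.6303) / (131.1204 + 40.9141) = 470.2163 / 172.0345 = 2.73327

2.73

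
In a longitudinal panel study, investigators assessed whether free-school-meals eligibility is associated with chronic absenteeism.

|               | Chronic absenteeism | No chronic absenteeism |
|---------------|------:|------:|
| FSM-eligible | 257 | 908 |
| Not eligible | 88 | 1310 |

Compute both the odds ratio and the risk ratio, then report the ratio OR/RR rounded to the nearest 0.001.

1.202

Cells: a = 257, b = 908, c = 88, d = 1310.
OR = (257·1310)/(908·88) = 336670/79904 = 4.21343
Risk in exposed = 257/1165 = 0.22060; risk in unexposed = 88/1398 = 0.06295; RR = 3.50455
OR/RR = 4.21343 / 3.50455 = 1.20228
The outcome is not rare, so the OR lies further from 1 than the RR.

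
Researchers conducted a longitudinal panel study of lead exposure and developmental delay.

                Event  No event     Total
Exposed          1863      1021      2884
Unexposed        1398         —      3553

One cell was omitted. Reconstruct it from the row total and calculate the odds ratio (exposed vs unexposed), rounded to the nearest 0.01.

The missing cell is in the unexposed row: 3553 − 1398 = 2155.
So a = 1863, b = 1021, c = 1398, d = 2155.
OR = (a·d)/(b·c) = (1863 × 2155) / (1021 × 1398) = 4014765 / 1427358 = 2.81272

2.81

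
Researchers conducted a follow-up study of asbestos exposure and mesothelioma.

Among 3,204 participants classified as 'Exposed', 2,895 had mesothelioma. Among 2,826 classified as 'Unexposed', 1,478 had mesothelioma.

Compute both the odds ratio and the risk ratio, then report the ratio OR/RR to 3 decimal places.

4.946

From the description: a = 2895, b = 309, c = 1478, d = 1348.
OR = (2895·1348)/(309·1478) = 3902460/456702 = 8.54487
Risk in exposed = 2895/3204 = 0.90356; risk in unexposed = 1478/2826 = 0.52300; RR = 1.72764
OR/RR = 8.54487 / 1.72764 = 4.94597
The outcome is not rare, so the OR lies further from 1 than the RR.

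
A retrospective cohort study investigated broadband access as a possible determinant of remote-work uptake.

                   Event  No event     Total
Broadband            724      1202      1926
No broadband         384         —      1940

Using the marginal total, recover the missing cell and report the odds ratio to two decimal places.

2.44

The missing cell is in the unexposed row: 1940 − 384 = 1556.
So a = 724, b = 1202, c = 384, d = 1556.
OR = (a·d)/(b·c) = (724 × 1556) / (1202 × 384) = 1126544 / 461568 = 2.44069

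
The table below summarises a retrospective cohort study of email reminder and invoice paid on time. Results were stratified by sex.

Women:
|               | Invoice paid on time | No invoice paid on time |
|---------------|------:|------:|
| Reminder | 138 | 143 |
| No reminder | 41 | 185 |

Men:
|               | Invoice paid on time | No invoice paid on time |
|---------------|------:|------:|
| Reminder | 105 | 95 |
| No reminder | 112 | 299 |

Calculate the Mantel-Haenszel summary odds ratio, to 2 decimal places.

OR_MH = Σ(aᵢdᵢ/nᵢ) / Σ(bᵢcᵢ/nᵢ), where nᵢ is the stratum total.
Stratum 1 (Women): n = 507; a·d/n = 138·185/507 = 50.3550; b·c/n = 143·41/507 = 11.5641
Stratum 2 (Men): n = 611; a·d/n = 105·299/611 = 51.3830; b·c/n = 95·112/611 = 17.4141
OR_MH = (50.3550 + 51.3830) / (11.5641 + 17.4141) = 101.7380 / 28.9782 = 3.51085

3.51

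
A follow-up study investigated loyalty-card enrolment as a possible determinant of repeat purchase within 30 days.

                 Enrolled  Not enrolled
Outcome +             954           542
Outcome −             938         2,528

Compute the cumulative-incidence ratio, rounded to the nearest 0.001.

Reading the table with exposure as columns: a = 954 (Enrolled, case), b = 938 (Enrolled, non-case), c = 542 (Not enrolled, case), d = 2528.
Risk in exposed = 954/1892 = 0.50423; risk in unexposed = 542/3070 = 0.17655.
RR = 0.50423 / 0.17655 = 2.85605
The risk among the exposed is 2.86 times that among the unexposed.

2.856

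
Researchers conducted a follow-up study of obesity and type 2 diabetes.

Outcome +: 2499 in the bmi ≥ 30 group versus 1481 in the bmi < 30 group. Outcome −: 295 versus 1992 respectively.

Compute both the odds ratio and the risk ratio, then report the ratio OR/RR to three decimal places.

From the description: a = 2499, b = 295, c = 1481, d = 1992.
OR = (2499·1992)/(295·1481) = 4978008/436895 = 11.39406
Risk in exposed = 2499/2794 = 0.89442; risk in unexposed = 1481/3473 = 0.42643; RR = 2.09744
OR/RR = 11.39406 / 2.09744 = 5.43236
The outcome is not rare, so the OR lies further from 1 than the RR.

5.432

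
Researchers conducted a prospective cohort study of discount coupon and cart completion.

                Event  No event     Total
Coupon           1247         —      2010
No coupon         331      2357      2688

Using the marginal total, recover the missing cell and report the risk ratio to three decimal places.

The missing cell is in the exposed row: 2010 − 1247 = 763.
So a = 1247, b = 763, c = 331, d = 2357.
RR = [a/(a+b)] / [c/(c+d)] = (1247/2010) / (331/2688) = 0.62040/0.12314 = 5.03816

5.038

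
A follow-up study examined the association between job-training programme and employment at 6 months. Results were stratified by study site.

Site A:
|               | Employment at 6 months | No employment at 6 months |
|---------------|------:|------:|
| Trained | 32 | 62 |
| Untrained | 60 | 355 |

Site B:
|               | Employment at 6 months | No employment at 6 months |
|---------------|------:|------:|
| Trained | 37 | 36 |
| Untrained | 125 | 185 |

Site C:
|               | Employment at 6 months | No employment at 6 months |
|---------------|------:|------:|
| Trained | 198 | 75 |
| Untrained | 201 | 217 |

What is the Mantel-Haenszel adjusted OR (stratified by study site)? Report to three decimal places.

2.505

OR_MH = Σ(aᵢdᵢ/nᵢ) / Σ(bᵢcᵢ/nᵢ), where nᵢ is the stratum total.
Stratum 1 (Site A): n = 509; a·d/n = 32·355/509 = 22.3183; b·c/n = 62·60/509 = 7.3084
Stratum 2 (Site B): n = 383; a·d/n = 37·185/383 = 17.8721; b·c/n = 36·125/383 = 11.7493
Stratum 3 (Site C): n = 691; a·d/n = 198·217/691 = 62.1795; b·c/n = 75·201/691 = 21.8162
OR_MH = (22.3183 + 17.8721 + 62.1795) / (7.3084 + 11.7493 + 21.8162) = 102.3698 / 40.8740 = 2.50452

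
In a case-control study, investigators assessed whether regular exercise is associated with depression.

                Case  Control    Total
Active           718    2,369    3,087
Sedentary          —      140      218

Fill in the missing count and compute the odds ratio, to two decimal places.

The missing cell is in the unexposed row: 218 − 140 = 78.
So a = 718, b = 2369, c = 78, d = 140.
OR = (a·d)/(b·c) = (718 × 140) / (2369 × 78) = 100520 / 184782 = 0.54399

0.54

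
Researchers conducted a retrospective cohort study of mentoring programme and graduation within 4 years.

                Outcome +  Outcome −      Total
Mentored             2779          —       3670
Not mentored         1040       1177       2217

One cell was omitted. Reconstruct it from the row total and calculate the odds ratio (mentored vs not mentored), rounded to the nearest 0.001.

3.530

The missing cell is in the exposed row: 3670 − 2779 = 891.
So a = 2779, b = 891, c = 1040, d = 1177.
OR = (a·d)/(b·c) = (2779 × 1177) / (891 × 1040) = 3270883 / 926640 = 3.52983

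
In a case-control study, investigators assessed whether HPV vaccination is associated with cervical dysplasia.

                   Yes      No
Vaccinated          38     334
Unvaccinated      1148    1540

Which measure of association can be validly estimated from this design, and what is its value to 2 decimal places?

0.15

Cells: a = 38, b = 334, c = 1148, d = 1540.
This is a case-control study: participants were sampled on outcome status, so risks in the source population cannot be estimated directly — relative risk is not valid here. The odds ratio is the appropriate measure.
OR = (a·d)/(b·c) = (38 × 1540) / (334 × 1148) = 58520 / 383432 = 0.15262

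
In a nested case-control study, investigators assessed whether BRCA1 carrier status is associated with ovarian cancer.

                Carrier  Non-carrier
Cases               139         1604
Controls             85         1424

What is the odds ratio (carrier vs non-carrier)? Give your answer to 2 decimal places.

1.45

Reading the table with exposure as columns: a = 139 (Carrier, case), b = 85 (Carrier, non-case), c = 1604 (Non-carrier, case), d = 1424.
OR = (a·d)/(b·c) = (139 × 1424) / (85 × 1604) = 197936 / 136340 = 1.45178
The odds of ovarian cancer are about 1.45 times as high in the carrier group.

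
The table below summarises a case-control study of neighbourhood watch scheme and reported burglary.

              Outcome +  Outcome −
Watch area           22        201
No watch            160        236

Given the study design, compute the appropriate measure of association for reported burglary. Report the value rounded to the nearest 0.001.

Cells: a = 22, b = 201, c = 160, d = 236.
This is a case-control study: participants were sampled on outcome status, so risks in the source population cannot be estimated directly — relative risk is not valid here. The odds ratio is the appropriate measure.
OR = (a·d)/(b·c) = (22 × 236) / (201 × 160) = 5192 / 32160 = 0.16144

0.161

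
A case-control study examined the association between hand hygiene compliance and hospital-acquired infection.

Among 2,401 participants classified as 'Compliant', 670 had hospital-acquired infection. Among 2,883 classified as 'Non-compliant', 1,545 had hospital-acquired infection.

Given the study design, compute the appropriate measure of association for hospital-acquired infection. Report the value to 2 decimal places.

0.34

From the description: a = 670, b = 1731, c = 1545, d = 1338.
This is a case-control study: participants were sampled on outcome status, so risks in the source population cannot be estimated directly — relative risk is not valid here. The odds ratio is the appropriate measure.
OR = (a·d)/(b·c) = (670 × 1338) / (1731 × 1545) = 896460 / 2674395 = 0.33520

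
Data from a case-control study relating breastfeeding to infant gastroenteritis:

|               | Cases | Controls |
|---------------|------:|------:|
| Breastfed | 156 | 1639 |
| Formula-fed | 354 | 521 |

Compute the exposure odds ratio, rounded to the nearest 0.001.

0.140

Cells: a = 156, b = 1639, c = 354, d = 521.
OR = (a·d)/(b·c) = (156 × 521) / (1639 × 354) = 81276 / 580206 = 0.14008
Exposure is associated with lower odds of infant gastroenteritis (OR = 0.14 < 1).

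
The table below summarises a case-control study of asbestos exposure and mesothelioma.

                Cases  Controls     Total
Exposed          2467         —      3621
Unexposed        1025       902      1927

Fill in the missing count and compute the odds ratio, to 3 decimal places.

1.881

The missing cell is in the exposed row: 3621 − 2467 = 1154.
So a = 2467, b = 1154, c = 1025, d = 902.
OR = (a·d)/(b·c) = (2467 × 902) / (1154 × 1025) = 2225234 / 1182850 = 1.88125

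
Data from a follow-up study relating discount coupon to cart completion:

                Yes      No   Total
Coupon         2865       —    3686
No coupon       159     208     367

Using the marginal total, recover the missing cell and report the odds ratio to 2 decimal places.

4.57

The missing cell is in the exposed row: 3686 − 2865 = 821.
So a = 2865, b = 821, c = 159, d = 208.
OR = (a·d)/(b·c) = (2865 × 208) / (821 × 159) = 595920 / 130539 = 4.56507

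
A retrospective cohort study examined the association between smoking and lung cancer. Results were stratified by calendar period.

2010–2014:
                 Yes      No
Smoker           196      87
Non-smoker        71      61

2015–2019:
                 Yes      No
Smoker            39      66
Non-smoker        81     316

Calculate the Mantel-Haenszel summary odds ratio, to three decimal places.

2.090

OR_MH = Σ(aᵢdᵢ/nᵢ) / Σ(bᵢcᵢ/nᵢ), where nᵢ is the stratum total.
Stratum 1 (2010–2014): n = 415; a·d/n = 196·61/415 = 28.8096; b·c/n = 87·71/415 = 14.8843
Stratum 2 (2015–2019): n = 502; a·d/n = 39·316/502 = 24.5498; b·c/n = 66·81/502 = 10.6494
OR_MH = (28.8096 + 24.5498) / (14.8843 + 10.6494) = 53.3594 / 25.5337 = 2.08976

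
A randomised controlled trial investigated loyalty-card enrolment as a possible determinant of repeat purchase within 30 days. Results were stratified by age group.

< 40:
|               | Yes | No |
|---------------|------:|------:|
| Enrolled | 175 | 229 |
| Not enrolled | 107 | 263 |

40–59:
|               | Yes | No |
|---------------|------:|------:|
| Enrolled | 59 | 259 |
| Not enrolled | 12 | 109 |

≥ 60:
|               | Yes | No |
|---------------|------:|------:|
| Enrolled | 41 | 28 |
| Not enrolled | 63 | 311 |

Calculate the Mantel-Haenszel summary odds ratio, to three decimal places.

2.409

OR_MH = Σ(aᵢdᵢ/nᵢ) / Σ(bᵢcᵢ/nᵢ), where nᵢ is the stratum total.
Stratum 1 (< 40): n = 774; a·d/n = 175·263/774 = 59.4638; b·c/n = 229·107/774 = 31.6576
Stratum 2 (40–59): n = 439; a·d/n = 59·109/439 = 14.6492; b·c/n = 259·12/439 = 7.0797
Stratum 3 (≥ 60): n = 443; a·d/n = 41·311/443 = 28.7833; b·c/n = 28·63/443 = 3.9819
OR_MH = (59.4638 + 14.6492 + 28.7833) / (31.6576 + 7.0797 + 3.9819) = 102.8963 / 42.7193 = 2.40866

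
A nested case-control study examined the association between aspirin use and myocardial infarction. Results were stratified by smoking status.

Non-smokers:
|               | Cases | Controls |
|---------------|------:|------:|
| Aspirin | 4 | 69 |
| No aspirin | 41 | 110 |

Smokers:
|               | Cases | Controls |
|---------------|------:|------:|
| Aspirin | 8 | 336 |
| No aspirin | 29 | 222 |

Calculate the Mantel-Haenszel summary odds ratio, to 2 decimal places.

0.17

OR_MH = Σ(aᵢdᵢ/nᵢ) / Σ(bᵢcᵢ/nᵢ), where nᵢ is the stratum total.
Stratum 1 (Non-smokers): n = 224; a·d/n = 4·110/224 = 1.9643; b·c/n = 69·41/224 = 12.6295
Stratum 2 (Smokers): n = 595; a·d/n = 8·222/595 = 2.9849; b·c/n = 336·29/595 = 16.3765
OR_MH = (1.9643 + 2.9849) / (12.6295 + 16.3765) = 4.9492 / 29.0059 = 0.17063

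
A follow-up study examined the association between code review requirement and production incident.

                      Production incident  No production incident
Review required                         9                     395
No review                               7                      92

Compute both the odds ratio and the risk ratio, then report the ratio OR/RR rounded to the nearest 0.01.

0.95

Cells: a = 9, b = 395, c = 7, d = 92.
OR = (9·92)/(395·7) = 828/2765 = 0.29946
Risk in exposed = 9/404 = 0.02228; risk in unexposed = 7/99 = 0.07071; RR = 0.31506
OR/RR = 0.29946 / 0.31506 = 0.95047
The outcome is rare in both groups, so OR ≈ RR (ratio near 1).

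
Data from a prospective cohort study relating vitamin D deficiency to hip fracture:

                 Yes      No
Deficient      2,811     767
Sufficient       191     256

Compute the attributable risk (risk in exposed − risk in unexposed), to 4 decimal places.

Cells: a = 2811, b = 767, c = 191, d = 256.
Risk in exposed = 2811/3578 = 0.785634; risk in unexposed = 191/447 = 0.427293.
Risk difference = 0.785634 − 0.427293 = 0.358341

0.3583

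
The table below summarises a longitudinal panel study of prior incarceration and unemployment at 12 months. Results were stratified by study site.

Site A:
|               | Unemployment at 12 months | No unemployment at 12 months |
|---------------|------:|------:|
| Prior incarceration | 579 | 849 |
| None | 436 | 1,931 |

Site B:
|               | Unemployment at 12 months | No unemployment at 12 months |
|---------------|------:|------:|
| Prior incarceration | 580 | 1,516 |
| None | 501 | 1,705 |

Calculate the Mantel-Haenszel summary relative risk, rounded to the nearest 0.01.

1.61

RR_MH = Σ(aᵢ·n₀ᵢ/nᵢ) / Σ(cᵢ·n₁ᵢ/nᵢ), with n₁ᵢ = aᵢ+bᵢ (exposed), n₀ᵢ = cᵢ+dᵢ (unexposed), nᵢ = n₁ᵢ+n₀ᵢ.
Stratum 1 (Site A): n₁ = 1428, n₀ = 2367, n = 3795; a·n₀/n = 579·2367/3795 = 361.1312; c·n₁/n = 436·1428/3795 = 164.0601
Stratum 2 (Site B): n₁ = 2096, n₀ = 2206, n = 4302; a·n₀/n = 580·2206/4302 = 297.4152; c·n₁/n = 501·2096/4302 = 244.0948
RR_MH = (361.1312 + 297.4152) / (164.0601 + 244.0948) = 658.5464 / 408.1549 = 1.61347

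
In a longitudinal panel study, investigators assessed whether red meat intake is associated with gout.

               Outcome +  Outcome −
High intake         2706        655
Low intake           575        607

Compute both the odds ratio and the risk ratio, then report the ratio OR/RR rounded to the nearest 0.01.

2.64

Cells: a = 2706, b = 655, c = 575, d = 607.
OR = (2706·607)/(655·575) = 1642542/376625 = 4.36121
Risk in exposed = 2706/3361 = 0.80512; risk in unexposed = 575/1182 = 0.48646; RR = 1.65504
OR/RR = 4.36121 / 1.65504 = 2.63511
The outcome is not rare, so the OR lies further from 1 than the RR.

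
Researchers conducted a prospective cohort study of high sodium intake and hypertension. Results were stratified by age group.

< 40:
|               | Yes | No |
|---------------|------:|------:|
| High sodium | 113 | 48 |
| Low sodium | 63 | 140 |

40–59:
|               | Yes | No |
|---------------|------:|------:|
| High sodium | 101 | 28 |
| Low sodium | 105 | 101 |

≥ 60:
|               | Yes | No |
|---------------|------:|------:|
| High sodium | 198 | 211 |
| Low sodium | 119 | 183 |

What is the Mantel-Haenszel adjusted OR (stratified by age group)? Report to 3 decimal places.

2.383

OR_MH = Σ(aᵢdᵢ/nᵢ) / Σ(bᵢcᵢ/nᵢ), where nᵢ is the stratum total.
Stratum 1 (< 40): n = 364; a·d/n = 113·140/364 = 43.4615; b·c/n = 48·63/364 = 8.3077
Stratum 2 (40–59): n = 335; a·d/n = 101·101/335 = 30.4507; b·c/n = 28·105/335 = 8.7761
Stratum 3 (≥ 60): n = 711; a·d/n = 198·183/711 = 50.9620; b·c/n = 211·119/711 = 35.3150
OR_MH = (43.4615 + 30.4507 + 50.9620) / (8.3077 + 8.7761 + 35.3150) = 124.8743 / 52.3989 = 2.38315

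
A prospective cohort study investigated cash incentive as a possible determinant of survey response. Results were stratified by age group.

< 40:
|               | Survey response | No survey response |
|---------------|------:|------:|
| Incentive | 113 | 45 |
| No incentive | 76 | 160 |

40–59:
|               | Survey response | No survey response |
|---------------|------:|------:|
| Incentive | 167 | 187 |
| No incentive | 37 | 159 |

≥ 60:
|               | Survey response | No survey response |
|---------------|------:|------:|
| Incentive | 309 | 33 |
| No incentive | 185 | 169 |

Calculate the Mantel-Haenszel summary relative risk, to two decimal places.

1.96

RR_MH = Σ(aᵢ·n₀ᵢ/nᵢ) / Σ(cᵢ·n₁ᵢ/nᵢ), with n₁ᵢ = aᵢ+bᵢ (exposed), n₀ᵢ = cᵢ+dᵢ (unexposed), nᵢ = n₁ᵢ+n₀ᵢ.
Stratum 1 (< 40): n₁ = 158, n₀ = 236, n = 394; a·n₀/n = 113·236/394 = 67.6853; c·n₁/n = 76·158/394 = 30.4772
Stratum 2 (40–59): n₁ = 354, n₀ = 196, n = 550; a·n₀/n = 167·196/550 = 59.5127; c·n₁/n = 37·354/550 = 23.8145
Stratum 3 (≥ 60): n₁ = 342, n₀ = 354, n = 696; a·n₀/n = 309·354/696 = 157.1638; c·n₁/n = 185·342/696 = 90.9052
RR_MH = (67.6853 + 59.5127 + 157.1638) / (30.4772 + 23.8145 + 90.9052) = 284.3618 / 145.1969 = 1.95846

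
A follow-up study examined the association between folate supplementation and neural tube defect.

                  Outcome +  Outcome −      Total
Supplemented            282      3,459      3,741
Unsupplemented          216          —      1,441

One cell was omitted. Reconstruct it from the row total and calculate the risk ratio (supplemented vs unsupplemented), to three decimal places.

0.503

The missing cell is in the unexposed row: 1441 − 216 = 1225.
So a = 282, b = 3459, c = 216, d = 1225.
RR = [a/(a+b)] / [c/(c+d)] = (282/3741) / (216/1441) = 0.07538/0.14990 = 0.50289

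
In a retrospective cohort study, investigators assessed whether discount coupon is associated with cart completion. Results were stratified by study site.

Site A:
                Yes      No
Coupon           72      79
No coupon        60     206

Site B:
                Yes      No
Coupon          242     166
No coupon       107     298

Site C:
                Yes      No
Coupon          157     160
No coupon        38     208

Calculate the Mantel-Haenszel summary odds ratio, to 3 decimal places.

4.141

OR_MH = Σ(aᵢdᵢ/nᵢ) / Σ(bᵢcᵢ/nᵢ), where nᵢ is the stratum total.
Stratum 1 (Site A): n = 417; a·d/n = 72·206/417 = 35.5683; b·c/n = 79·60/417 = 11.3669
Stratum 2 (Site B): n = 813; a·d/n = 242·298/813 = 88.7036; b·c/n = 166·107/813 = 21.8475
Stratum 3 (Site C): n = 563; a·d/n = 157·208/563 = 58.0036; b·c/n = 160·38/563 = 10.7993
OR_MH = (35.5683 + 88.7036 + 58.0036) / (11.3669 + 21.8475 + 10.7993) = 182.2755 / 44.0137 = 4.14134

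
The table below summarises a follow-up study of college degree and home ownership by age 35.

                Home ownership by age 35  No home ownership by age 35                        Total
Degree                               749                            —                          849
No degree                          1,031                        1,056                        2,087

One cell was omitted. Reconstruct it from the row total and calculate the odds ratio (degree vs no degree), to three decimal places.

7.672

The missing cell is in the exposed row: 849 − 749 = 100.
So a = 749, b = 100, c = 1031, d = 1056.
OR = (a·d)/(b·c) = (749 × 1056) / (100 × 1031) = 790944 / 103100 = 7.67162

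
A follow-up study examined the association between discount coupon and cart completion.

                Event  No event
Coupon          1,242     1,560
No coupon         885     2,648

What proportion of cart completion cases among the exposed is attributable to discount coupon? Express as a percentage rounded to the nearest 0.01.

Cells: a = 1242, b = 1560, c = 885, d = 2648.
Risk in exposed = 1242/2802 = 0.44325; risk in unexposed = 885/3533 = 0.25050.
RR = 0.44325/0.25050 = 1.76951
AR% = (RR − 1)/RR × 100 = (1.76951 − 1)/1.76951 × 100 = 43.4873%

43.49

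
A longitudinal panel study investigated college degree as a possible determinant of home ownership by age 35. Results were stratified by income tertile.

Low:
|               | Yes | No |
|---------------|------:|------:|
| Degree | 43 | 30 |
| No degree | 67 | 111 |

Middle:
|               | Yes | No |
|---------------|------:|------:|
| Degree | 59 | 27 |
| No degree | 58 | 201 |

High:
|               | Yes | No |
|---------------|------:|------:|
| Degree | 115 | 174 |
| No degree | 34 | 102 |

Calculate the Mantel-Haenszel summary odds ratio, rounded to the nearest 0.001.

OR_MH = Σ(aᵢdᵢ/nᵢ) / Σ(bᵢcᵢ/nᵢ), where nᵢ is the stratum total.
Stratum 1 (Low): n = 251; a·d/n = 43·111/251 = 19.0159; b·c/n = 30·67/251 = 8.0080
Stratum 2 (Middle): n = 345; a·d/n = 59·201/345 = 34.3739; b·c/n = 27·58/345 = 4.5391
Stratum 3 (High): n = 425; a·d/n = 115·102/425 = 27.6000; b·c/n = 174·34/425 = 13.9200
OR_MH = (19.0159 + 34.3739 + 27.6000) / (8.0080 + 4.5391 + 13.9200) = 80.9898 / 26.4671 = 3.06002

3.060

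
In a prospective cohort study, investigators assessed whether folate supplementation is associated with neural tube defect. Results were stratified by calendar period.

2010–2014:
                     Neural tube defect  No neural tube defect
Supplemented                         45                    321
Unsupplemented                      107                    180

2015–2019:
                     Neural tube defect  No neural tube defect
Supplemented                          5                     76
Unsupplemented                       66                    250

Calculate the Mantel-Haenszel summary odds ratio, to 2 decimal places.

OR_MH = Σ(aᵢdᵢ/nᵢ) / Σ(bᵢcᵢ/nᵢ), where nᵢ is the stratum total.
Stratum 1 (2010–2014): n = 653; a·d/n = 45·180/653 = 12.4043; b·c/n = 321·107/653 = 52.5988
Stratum 2 (2015–2019): n = 397; a·d/n = 5·250/397 = 3.1486; b·c/n = 76·66/397 = 12.6348
OR_MH = (12.4043 + 3.1486) / (52.5988 + 12.6348) = 15.5529 / 65.2335 = 0.23842

0.24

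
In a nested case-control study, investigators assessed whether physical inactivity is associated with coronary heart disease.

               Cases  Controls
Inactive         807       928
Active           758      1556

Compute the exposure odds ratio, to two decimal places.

Cells: a = 807, b = 928, c = 758, d = 1556.
OR = (a·d)/(b·c) = (807 × 1556) / (928 × 758) = 1255692 / 703424 = 1.78511
The odds of coronary heart disease are about 1.79 times as high in the inactive group.

1.79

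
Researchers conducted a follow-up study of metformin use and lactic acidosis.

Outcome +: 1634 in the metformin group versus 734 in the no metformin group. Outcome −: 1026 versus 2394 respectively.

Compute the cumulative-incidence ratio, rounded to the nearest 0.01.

From the description: a = 1634, b = 1026, c = 734, d = 2394.
Risk in exposed = 1634/2660 = 0.61429; risk in unexposed = 734/3128 = 0.23465.
RR = 0.61429 / 0.23465 = 2.61783
The risk among the exposed is 2.62 times that among the unexposed.

2.62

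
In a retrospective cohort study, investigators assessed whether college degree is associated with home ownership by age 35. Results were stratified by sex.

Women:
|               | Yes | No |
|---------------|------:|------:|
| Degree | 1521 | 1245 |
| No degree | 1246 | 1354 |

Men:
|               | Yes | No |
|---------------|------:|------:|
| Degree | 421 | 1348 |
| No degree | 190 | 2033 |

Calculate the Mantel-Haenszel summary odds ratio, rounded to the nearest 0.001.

1.693

OR_MH = Σ(aᵢdᵢ/nᵢ) / Σ(bᵢcᵢ/nᵢ), where nᵢ is the stratum total.
Stratum 1 (Women): n = 5366; a·d/n = 1521·1354/5366 = 383.7931; b·c/n = 1245·1246/5366 = 289.0924
Stratum 2 (Men): n = 3992; a·d/n = 421·2033/3992 = 214.4021; b·c/n = 1348·190/3992 = 64.1583
OR_MH = (383.7931 + 214.4021) / (289.0924 + 64.1583) = 598.1952 / 353.2508 = 1.69340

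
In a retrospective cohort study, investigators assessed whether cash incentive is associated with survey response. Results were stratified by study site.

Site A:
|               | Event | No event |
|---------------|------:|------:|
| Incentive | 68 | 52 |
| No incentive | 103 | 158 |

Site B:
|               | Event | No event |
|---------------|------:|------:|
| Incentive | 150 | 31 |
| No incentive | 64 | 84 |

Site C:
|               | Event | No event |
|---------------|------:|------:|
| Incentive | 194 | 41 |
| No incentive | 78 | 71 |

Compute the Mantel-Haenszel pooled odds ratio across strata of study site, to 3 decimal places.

3.602

OR_MH = Σ(aᵢdᵢ/nᵢ) / Σ(bᵢcᵢ/nᵢ), where nᵢ is the stratum total.
Stratum 1 (Site A): n = 381; a·d/n = 68·158/381 = 28.1995; b·c/n = 52·103/381 = 14.0577
Stratum 2 (Site B): n = 329; a·d/n = 150·84/329 = 38.2979; b·c/n = 31·64/329 = 6.0304
Stratum 3 (Site C): n = 384; a·d/n = 194·71/384 = 35.8698; b·c/n = 41·78/384 = 8.3281
OR_MH = (28.1995 + 38.2979 + 35.8698) / (14.0577 + 6.0304 + 8.3281) = 102.3671 / 28.4163 = 3.60241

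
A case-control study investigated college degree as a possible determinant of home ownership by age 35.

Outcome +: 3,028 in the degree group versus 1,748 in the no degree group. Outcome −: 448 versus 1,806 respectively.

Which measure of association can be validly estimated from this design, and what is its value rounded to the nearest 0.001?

From the description: a = 3028, b = 448, c = 1748, d = 1806.
This is a case-control study: participants were sampled on outcome status, so risks in the source population cannot be estimated directly — relative risk is not valid here. The odds ratio is the appropriate measure.
OR = (a·d)/(b·c) = (3028 × 1806) / (448 × 1748) = 5468568 / 783104 = 6.98320

6.983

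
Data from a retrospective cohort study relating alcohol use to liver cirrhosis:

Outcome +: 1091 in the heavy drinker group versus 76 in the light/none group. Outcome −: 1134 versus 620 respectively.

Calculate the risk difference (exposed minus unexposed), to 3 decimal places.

0.381

From the description: a = 1091, b = 1134, c = 76, d = 620.
Risk in exposed = 1091/2225 = 0.490337; risk in unexposed = 76/696 = 0.109195.
Risk difference = 0.490337 − 0.109195 = 0.381142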